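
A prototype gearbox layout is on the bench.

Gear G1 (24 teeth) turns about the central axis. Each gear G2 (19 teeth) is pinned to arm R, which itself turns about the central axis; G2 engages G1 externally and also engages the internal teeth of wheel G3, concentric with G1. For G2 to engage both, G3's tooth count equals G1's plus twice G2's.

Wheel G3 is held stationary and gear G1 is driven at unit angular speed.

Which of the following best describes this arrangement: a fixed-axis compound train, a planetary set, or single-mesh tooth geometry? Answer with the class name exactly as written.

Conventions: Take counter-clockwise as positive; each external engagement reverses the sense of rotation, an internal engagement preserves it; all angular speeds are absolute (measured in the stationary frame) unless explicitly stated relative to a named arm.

planetary set

recognized (axles ride arm R): planetary set, 24/19/62 teeth
classification: planetary set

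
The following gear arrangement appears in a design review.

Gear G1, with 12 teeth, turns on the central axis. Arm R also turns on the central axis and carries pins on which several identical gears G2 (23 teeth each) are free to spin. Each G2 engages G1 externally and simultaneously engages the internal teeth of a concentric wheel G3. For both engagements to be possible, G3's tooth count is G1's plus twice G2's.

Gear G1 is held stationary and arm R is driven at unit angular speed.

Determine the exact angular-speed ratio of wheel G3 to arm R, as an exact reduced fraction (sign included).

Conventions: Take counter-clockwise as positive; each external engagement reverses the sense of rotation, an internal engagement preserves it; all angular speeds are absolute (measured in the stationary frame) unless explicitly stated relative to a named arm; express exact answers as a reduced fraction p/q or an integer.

topology: planetary set — G1 12T / G2 23T / G3 58T, arm = carrier (Willis)
ring teeth: 12 + 2·23 = 58
12(ω_sun−ω_arm) = −58(ω_ring−ω_arm),  ω_sun = 0, ω_arm = 1
ω_ring = 1 − (12/58)(0−1) = 35/29
ω_out/ω_in = 35/29

35/29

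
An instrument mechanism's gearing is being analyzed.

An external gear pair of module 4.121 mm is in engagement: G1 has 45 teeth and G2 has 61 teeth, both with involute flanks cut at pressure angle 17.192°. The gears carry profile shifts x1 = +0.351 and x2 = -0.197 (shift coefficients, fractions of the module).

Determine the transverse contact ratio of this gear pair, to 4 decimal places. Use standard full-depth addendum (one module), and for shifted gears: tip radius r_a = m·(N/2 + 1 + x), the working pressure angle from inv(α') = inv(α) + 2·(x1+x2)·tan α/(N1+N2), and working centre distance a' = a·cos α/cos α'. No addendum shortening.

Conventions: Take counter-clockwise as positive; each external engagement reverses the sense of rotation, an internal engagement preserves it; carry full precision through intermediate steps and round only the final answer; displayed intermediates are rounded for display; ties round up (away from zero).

class = single-mesh tooth geometry [involute pair 45T × 61T, m = 4.121]
base radii: r_b1 = 88.579625, r_b2 = 120.074603
tip radii: r_a1 = 98.289971, r_a2 = 128.999663
inv(α') = inv(17.192°) + 2·(+0.351-0.197)·tan α/(45+61) = 0.01024071  ⇒  α' = 17.71309°
a' = a·cos α / cos α' = 218.4130·cos 17.192°/cos 17.71309° = 219.038398
action lengths: √(r_a1²−r_b1²) = 42.597751, √(r_a2²−r_b2²) = 47.148729
base pitch p_b = π·m·cos α = 12.368049
CR = (42.597751 + 47.148729 − 219.038398·sin 17.71309°)/12.368049 = 1.868032
contact ratio ≈ 1.8680

1.8680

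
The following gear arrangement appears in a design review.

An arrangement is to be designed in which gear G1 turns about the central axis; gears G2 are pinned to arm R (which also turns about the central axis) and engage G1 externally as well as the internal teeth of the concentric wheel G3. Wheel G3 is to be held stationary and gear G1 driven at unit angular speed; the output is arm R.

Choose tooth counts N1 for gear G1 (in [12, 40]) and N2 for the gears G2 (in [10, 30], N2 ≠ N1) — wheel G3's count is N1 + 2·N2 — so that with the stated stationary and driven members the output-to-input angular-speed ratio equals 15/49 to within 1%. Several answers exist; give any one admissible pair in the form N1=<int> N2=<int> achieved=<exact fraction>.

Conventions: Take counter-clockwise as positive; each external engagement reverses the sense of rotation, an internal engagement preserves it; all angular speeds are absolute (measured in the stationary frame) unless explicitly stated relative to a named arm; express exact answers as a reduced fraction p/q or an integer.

N1=30 N2=19 achieved=15/49

topology: planetary set — design target 15/49, arm = carrier (Willis)
Willis with ω_ring = 0: ω_arm/ω_sun = N1/(N1+N3); set equal to 15/49  ⇒  N3/N1 = 1/(15/49) − 1 = 34/15
N3 = N1 + 2·N2  ⇒  N2/N1 = (N3/N1 − 1)/2 = (34/15 − 1)/2 = 19/30
smallest multiple with N1 ≥ 12 and N2 ≥ 10: k = 1  ⇒  N1 = 1·30 = 30, N2 = 1·19 = 19 (N1 ≤ 40, N2 ≤ 30, N2 ≠ N1 ✓), N3 = 30 + 2·19 = 68
check: N1/(N1+N3) with N1 = 30, N3 = 68 gives 15/49; |achieved − target| = 0 ≤ 3/980 ✓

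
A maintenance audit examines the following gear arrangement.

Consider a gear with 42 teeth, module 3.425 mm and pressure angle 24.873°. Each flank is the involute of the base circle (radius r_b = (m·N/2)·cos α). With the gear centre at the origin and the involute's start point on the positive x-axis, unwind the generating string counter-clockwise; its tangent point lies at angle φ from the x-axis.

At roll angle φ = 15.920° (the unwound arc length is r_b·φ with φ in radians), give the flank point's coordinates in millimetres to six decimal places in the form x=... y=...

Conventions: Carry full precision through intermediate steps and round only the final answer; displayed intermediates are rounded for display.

x=67.723912 y=0.463006

single-mesh involute tooth geometry (42T wheel at module 3.425)
pitch radius r_p = m·N/2 = 3.425·42/2 = 71.925000
base radius r_b = r_p·cos α = 71.925000·cos 24.873° = 65.253404
roll angle φ = 15.920° = 0.27785642 rad
x = r_b·(cos φ + φ·sin φ) = 67.723912
y = r_b·(sin φ − φ·cos φ) = 0.463006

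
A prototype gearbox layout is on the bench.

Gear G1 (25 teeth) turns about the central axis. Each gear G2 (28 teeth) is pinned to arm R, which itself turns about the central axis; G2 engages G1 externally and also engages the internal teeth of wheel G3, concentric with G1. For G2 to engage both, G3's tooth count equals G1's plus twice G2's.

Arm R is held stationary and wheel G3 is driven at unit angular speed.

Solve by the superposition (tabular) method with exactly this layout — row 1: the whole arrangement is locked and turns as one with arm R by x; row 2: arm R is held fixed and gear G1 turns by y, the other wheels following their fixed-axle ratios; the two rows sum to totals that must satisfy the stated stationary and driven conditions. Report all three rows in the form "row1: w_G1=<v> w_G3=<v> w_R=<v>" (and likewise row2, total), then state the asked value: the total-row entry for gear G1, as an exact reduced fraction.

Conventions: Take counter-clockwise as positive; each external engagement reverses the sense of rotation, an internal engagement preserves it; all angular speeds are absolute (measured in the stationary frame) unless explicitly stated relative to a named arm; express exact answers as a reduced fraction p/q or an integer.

class = planetary set [G3 = 25+2·28 = 81; Willis about the carrier]
row 1 — lock + rotate with arm: ω_sun = ω_ring = ω_arm = x
row 2: sun turns y, ring = −(25/81)·y, arm 0
boundary: total ω_arm = x = 0 and total ω_ring = x − (25/81)·y = 1  ⇒  y = -81/25, x = 0
row 2 ring = −(25/81)·(-81/25) = 1
totals (row 1 + row 2): sun 0 + (-81/25) = -81/25, ring 0 + 1 = 1, arm 0 + 0 = 0
asked cell (total, sun) = -81/25

row1: w_G1=0 w_G3=0 w_R=0
row2: w_G1=-81/25 w_G3=1 w_R=0
total: w_G1=-81/25 w_G3=1 w_R=0
asked value: -81/25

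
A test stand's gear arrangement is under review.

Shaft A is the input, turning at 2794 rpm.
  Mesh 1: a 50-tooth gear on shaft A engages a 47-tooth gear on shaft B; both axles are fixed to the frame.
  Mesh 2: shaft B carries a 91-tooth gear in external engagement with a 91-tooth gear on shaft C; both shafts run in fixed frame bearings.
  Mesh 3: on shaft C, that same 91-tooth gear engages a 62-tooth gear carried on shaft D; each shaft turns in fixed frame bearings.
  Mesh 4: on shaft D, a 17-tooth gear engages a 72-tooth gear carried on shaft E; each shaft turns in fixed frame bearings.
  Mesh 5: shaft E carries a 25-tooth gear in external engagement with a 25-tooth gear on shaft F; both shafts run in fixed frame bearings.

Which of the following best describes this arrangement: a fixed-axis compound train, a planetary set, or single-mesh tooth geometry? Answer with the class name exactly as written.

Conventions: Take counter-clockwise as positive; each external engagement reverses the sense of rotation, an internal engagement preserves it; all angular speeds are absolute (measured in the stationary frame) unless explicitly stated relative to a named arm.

fixed-axis compound train

5-mesh fixed-axis compound train (all bearings frame-fixed)
classification: fixed-axis compound train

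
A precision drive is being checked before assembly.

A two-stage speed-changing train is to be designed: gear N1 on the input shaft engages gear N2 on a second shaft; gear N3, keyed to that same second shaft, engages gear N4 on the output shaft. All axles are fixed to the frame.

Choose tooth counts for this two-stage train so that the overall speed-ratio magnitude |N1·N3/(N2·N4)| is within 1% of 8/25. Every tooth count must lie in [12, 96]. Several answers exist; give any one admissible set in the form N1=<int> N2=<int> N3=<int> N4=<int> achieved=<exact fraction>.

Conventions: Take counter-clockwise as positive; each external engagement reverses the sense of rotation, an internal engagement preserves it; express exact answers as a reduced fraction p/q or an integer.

N1=12 N2=15 N3=12 N4=30 achieved=8/25

class = fixed-axis compound train [2-stage, 8/25 wanted]
target = 8/25 in lowest terms: an exact hit needs N1·N3 = k·8 and N2·N4 = k·25 for one integer k, every count in [12, 96]; additionally prefer no 1:1 stage (N1 ≠ N2, N3 ≠ N4)
k = 1…17: no 1:1-free in-range split of k·8 and k·25 into factor pairs; take k = 18
k = 18: N1·N3 = 144 = 12·12, N2·N4 = 450 = 15·30
achieved = 12·12/(15·30) = 8/25; |achieved − target| = 0 ≤ 2/625 ✓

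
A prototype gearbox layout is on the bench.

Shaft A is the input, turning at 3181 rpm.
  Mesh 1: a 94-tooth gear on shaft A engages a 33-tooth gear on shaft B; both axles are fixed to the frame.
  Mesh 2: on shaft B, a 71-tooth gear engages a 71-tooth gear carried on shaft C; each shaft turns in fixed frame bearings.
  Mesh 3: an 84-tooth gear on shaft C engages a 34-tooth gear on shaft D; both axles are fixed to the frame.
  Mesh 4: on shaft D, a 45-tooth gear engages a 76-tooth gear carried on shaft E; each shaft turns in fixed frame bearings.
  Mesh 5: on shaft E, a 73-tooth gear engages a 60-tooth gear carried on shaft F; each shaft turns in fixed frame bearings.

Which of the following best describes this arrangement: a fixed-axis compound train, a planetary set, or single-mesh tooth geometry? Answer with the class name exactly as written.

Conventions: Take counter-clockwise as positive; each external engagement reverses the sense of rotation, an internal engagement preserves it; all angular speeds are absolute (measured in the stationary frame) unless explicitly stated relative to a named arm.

fixed-axis compound train

class = fixed-axis compound train [5 meshes; 5 ratios multiply, 5 sense flips]
classification: fixed-axis compound train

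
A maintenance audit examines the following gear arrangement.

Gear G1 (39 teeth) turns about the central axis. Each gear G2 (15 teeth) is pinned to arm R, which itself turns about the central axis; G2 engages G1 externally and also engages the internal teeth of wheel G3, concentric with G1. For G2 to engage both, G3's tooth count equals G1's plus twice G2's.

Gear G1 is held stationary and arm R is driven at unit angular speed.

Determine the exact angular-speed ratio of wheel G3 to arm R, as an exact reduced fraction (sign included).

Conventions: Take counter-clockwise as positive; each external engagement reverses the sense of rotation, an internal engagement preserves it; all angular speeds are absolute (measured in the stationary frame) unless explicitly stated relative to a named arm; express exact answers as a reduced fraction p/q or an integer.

class = planetary set [G3 = 39+2·15 = 69; Willis about the carrier]
ring teeth: 39 + 2·15 = 69
39(ω_sun−ω_arm) = −69(ω_ring−ω_arm),  ω_sun = 0, ω_arm = 1
ω_ring = 1 − (39/69)(0−1) = 36/23
ω_out/ω_in = 36/23

36/23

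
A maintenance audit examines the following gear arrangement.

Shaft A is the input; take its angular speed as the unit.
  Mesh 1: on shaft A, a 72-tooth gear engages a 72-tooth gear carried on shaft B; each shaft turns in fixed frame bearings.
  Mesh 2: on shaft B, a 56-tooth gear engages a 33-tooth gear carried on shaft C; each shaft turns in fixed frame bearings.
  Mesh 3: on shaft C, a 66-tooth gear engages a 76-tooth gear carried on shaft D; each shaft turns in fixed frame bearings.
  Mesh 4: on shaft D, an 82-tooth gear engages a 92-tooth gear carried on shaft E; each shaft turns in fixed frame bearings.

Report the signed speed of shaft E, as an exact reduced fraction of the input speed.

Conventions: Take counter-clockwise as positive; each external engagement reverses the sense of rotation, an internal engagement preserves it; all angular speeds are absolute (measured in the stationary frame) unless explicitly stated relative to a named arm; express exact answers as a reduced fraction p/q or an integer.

4-mesh fixed-axis compound train (all bearings frame-fixed)
mesh 1 [72T→72T]: |ω|/ω_in = 1×72/72 = 1, sense flips to −
mesh 2 [56T→33T]: |ω|/ω_in = 1×56/33 = 56/33, sense flips to +
mesh 3 [66T→76T]: |ω|/ω_in = (56/33)×66/76 = 28/19, sense flips to −
mesh 4 [82T→92T]: |ω|/ω_in = (28/19)×82/92 = 574/437, sense flips to +
signed output speed (× input speed) = 574/437

574/437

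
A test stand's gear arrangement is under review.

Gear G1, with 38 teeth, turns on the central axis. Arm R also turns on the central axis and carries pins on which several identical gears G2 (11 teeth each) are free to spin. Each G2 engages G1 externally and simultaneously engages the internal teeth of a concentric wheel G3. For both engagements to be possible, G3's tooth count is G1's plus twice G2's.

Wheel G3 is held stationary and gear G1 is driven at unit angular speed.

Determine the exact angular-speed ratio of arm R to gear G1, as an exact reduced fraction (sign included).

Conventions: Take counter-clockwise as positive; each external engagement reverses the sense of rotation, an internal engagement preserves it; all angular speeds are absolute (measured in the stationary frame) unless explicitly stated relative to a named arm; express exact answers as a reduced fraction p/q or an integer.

planetary set (38T centre, 11T on arm, 60T internal) — Willis relation
ring teeth: 38 + 2·11 = 60
38(ω_sun−ω_arm) = −60(ω_ring−ω_arm),  ω_ring = 0, ω_sun = 1
38(1−ω_arm) = −60(0−ω_arm)  ⇒  98·ω_arm = 38  ⇒  ω_arm = 19/49
ω_out/ω_in = 19/49

19/49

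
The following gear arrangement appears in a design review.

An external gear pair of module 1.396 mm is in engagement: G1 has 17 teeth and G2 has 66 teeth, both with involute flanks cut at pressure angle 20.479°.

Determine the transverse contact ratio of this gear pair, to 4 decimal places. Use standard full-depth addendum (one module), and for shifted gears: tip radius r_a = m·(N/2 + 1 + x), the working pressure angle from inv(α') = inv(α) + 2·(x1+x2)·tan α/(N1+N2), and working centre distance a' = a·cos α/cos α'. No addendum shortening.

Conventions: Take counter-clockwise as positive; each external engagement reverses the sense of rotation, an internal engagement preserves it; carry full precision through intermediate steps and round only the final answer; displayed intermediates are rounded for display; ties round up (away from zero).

1.6359

topology: single-mesh involute geometry — m = 1.396, 17T/66T pair
base radii: r_b1 = 11.116075, r_b2 = 43.156525
tip radii: r_a1 = 13.262000, r_a2 = 47.464000
no profile shift: α' = α, a' = a
action lengths: √(r_a1²−r_b1²) = 7.232809, √(r_a2²−r_b2²) = 19.757168
base pitch p_b = π·m·cos α = 4.108492
CR = (7.232809 + 19.757168 − 57.934000·sin 20.47900°)/4.108492 = 1.635869
contact ratio ≈ 1.6359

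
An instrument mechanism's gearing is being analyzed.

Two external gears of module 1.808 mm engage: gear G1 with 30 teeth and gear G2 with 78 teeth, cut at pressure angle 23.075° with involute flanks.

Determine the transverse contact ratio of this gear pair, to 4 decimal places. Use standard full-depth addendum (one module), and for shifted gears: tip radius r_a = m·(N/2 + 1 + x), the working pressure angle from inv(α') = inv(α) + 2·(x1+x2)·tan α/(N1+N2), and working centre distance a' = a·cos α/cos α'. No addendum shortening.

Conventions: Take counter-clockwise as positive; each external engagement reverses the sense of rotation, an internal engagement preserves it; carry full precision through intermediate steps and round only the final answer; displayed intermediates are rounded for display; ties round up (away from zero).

1.5965

single-mesh involute tooth geometry (30T engaging 78T at module 1.808)
base radii: r_b1 = 24.950199, r_b2 = 64.870518
tip radii: r_a1 = 28.928000, r_a2 = 72.320000
no profile shift: α' = α, a' = a
action lengths: √(r_a1²−r_b1²) = 14.639561, √(r_a2²−r_b2²) = 31.968708
base pitch p_b = π·m·cos α = 5.225558
CR = (14.639561 + 31.968708 − 97.632000·sin 23.07500°)/5.225558 = 1.596538
contact ratio ≈ 1.5965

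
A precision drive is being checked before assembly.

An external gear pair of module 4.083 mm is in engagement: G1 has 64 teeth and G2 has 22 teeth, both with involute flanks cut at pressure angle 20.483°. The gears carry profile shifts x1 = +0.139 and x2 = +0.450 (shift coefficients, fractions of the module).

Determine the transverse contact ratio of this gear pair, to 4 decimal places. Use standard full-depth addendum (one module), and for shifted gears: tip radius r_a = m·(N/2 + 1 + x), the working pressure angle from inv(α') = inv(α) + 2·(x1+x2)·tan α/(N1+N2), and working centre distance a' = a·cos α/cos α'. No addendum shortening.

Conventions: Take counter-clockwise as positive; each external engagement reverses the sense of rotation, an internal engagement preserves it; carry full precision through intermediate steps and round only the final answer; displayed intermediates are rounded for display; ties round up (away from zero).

topology: single-mesh involute geometry — m = 4.083, 64T/22T pair
base radii: r_b1 = 122.395412, r_b2 = 42.073423
tip radii: r_a1 = 135.306537, r_a2 = 50.833350
inv(α') = inv(20.483°) + 2·(+0.139+0.450)·tan α/(64+22) = 0.02116746  ⇒  α' = 22.38345°
a' = a·cos α / cos α' = 175.5690·cos 20.483°/cos 22.38345° = 177.870277
action lengths: √(r_a1²−r_b1²) = 57.682077, √(r_a2²−r_b2²) = 28.528171
base pitch p_b = π·m·cos α = 12.016142
CR = (57.682077 + 28.528171 − 177.870277·sin 22.38345°)/12.016142 = 1.537654
contact ratio ≈ 1.5377

1.5377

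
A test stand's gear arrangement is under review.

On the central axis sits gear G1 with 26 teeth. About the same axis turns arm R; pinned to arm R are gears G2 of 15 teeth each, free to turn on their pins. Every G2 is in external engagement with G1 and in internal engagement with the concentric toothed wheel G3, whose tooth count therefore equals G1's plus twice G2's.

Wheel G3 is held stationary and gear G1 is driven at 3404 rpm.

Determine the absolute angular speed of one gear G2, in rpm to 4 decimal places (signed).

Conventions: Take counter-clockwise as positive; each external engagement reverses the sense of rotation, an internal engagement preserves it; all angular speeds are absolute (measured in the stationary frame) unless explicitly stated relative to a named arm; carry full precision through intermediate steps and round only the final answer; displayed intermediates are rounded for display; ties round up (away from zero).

-2950.1333 rpm

planetary set (26T centre, 15T on arm, 56T internal) — Willis relation
normalise by the input: solve with ω_sun = 1, then scale by 3404 rpm
ring teeth: 26 + 2·15 = 56
26(ω_sun−ω_arm) = −56(ω_ring−ω_arm),  ω_ring = 0, ω_sun = 1
26(1−ω_arm) = −56(0−ω_arm)  ⇒  82·ω_arm = 26  ⇒  ω_arm = 13/41
sun–planet mesh: 26·(1−13/41) = −15·(ω_p−ω_arm)  ⇒  ω_p−ω_arm = -728/615
ω_p = 13/41 − 728/615 = -13/15
scale: ω_p = -13/15 × 3404 rpm = -2950.1333 rpm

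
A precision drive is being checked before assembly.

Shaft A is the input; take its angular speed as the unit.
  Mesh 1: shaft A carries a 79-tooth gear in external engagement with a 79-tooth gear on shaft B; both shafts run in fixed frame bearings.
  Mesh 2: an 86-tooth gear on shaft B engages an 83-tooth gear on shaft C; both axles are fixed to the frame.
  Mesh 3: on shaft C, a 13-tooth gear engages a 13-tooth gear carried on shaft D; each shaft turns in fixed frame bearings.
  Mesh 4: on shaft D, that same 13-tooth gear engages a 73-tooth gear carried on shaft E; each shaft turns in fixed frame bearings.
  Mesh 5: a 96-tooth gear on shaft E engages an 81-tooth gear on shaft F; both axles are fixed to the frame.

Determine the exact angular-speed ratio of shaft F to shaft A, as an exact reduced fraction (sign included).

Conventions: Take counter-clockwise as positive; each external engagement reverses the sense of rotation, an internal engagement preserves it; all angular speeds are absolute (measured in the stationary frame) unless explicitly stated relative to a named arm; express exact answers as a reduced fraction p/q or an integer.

-35776/163593

class = fixed-axis compound train [5 meshes; 5 ratios multiply, 5 sense flips]
mesh 1 [79T→79T]: running ratio 1, sense −
mesh 2 [86T→83T]: running ratio 86/83, sense +
mesh 3 [13T→13T]: running ratio 86/83, sense −
mesh 4 [13T→73T]: running ratio 1118/6059, sense +
mesh 5 [96T→81T]: running ratio 35776/163593, sense −
ω_out/ω_in = -35776/163593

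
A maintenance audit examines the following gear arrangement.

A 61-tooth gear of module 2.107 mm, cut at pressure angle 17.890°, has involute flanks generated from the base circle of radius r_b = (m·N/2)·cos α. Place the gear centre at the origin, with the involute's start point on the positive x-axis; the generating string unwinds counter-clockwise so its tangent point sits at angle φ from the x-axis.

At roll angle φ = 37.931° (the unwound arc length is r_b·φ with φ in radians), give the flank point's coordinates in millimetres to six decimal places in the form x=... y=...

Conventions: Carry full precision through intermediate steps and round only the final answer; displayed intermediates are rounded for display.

single-mesh involute tooth geometry (61T wheel at module 2.107)
pitch radius r_p = m·N/2 = 2.107·61/2 = 64.263500
base radius r_b = r_p·cos α = 64.263500·cos 17.890° = 61.156233
roll angle φ = 37.931° = 0.66202084 rad
x = r_b·(cos φ + φ·sin φ) = 73.124740
y = r_b·(sin φ − φ·cos φ) = 5.659523

x=73.124740 y=5.659523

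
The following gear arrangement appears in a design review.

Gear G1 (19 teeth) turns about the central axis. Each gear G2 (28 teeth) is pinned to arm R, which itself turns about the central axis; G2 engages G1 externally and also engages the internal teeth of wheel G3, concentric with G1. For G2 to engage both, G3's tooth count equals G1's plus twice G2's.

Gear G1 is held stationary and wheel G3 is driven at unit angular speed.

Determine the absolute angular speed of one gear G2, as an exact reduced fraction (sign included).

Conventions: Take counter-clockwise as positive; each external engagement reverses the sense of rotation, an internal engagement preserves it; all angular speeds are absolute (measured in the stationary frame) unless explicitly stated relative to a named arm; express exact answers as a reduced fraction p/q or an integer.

planetary set (19T centre, 28T on arm, 75T internal) — Willis relation
ring teeth: 19 + 2·28 = 75
19(ω_sun−ω_arm) = −75(ω_ring−ω_arm),  ω_sun = 0, ω_ring = 1
19(0−ω_arm) = −75(1−ω_arm)  ⇒  94·ω_arm = 75  ⇒  ω_arm = 75/94
sun–planet mesh: 19·(0−75/94) = −28·(ω_p−ω_arm)  ⇒  ω_p−ω_arm = 1425/2632
ω_p = 75/94 + 1425/2632 = 75/56
exact speed ratio = 75/56

75/56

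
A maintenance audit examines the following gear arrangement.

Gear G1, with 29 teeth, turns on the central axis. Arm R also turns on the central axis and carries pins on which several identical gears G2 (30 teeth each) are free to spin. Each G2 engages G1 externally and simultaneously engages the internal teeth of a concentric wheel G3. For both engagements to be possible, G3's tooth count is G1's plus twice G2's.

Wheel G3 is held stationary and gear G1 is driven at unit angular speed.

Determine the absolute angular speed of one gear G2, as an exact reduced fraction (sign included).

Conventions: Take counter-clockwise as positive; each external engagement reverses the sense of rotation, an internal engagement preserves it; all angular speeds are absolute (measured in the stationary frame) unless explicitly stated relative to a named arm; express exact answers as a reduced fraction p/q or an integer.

topology: planetary set — G1 29T / G2 30T / G3 89T, arm = carrier (Willis)
ring teeth: 29 + 2·30 = 89
29(ω_sun−ω_arm) = −89(ω_ring−ω_arm),  ω_ring = 0, ω_sun = 1
29(1−ω_arm) = −89(0−ω_arm)  ⇒  118·ω_arm = 29  ⇒  ω_arm = 29/118
sun–planet mesh: 29·(1−29/118) = −30·(ω_p−ω_arm)  ⇒  ω_p−ω_arm = -2581/3540
ω_p = 29/118 − 2581/3540 = -29/60
exact speed ratio = -29/60

-29/60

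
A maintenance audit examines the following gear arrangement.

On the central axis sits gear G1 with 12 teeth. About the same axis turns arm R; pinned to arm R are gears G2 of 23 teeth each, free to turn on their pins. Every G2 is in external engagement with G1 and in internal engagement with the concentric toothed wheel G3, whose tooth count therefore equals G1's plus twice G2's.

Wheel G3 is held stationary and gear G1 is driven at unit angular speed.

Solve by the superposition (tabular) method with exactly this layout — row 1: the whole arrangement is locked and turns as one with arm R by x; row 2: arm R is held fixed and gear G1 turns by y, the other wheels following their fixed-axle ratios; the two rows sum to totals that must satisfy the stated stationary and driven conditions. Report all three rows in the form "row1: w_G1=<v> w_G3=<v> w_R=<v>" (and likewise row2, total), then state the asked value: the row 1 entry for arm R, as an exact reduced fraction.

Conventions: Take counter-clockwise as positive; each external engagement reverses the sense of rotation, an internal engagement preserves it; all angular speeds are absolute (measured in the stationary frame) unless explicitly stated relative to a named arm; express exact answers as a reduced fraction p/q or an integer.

row1: w_G1=6/35 w_G3=6/35 w_R=6/35
row2: w_G1=29/35 w_G3=-6/35 w_R=0
total: w_G1=1 w_G3=0 w_R=6/35
asked value: 6/35

class = planetary set [G3 = 12+2·23 = 58; Willis about the carrier]
row 1 (train locked, turned with arm): all members turn x
superposition row 2 [arm held]: sun y, ring −(12/58)·y, arm 0
boundary: total ω_ring = x − (12/58)·y = 0 and total ω_sun = x + y = 1  ⇒  y = 29/35, x = 6/35
row 2 ring = −(12/58)·29/35 = -6/35
totals (row 1 + row 2): sun 6/35 + 29/35 = 1, ring 6/35 + (-6/35) = 0, arm 6/35 + 0 = 6/35
asked cell (row1, arm) = 6/35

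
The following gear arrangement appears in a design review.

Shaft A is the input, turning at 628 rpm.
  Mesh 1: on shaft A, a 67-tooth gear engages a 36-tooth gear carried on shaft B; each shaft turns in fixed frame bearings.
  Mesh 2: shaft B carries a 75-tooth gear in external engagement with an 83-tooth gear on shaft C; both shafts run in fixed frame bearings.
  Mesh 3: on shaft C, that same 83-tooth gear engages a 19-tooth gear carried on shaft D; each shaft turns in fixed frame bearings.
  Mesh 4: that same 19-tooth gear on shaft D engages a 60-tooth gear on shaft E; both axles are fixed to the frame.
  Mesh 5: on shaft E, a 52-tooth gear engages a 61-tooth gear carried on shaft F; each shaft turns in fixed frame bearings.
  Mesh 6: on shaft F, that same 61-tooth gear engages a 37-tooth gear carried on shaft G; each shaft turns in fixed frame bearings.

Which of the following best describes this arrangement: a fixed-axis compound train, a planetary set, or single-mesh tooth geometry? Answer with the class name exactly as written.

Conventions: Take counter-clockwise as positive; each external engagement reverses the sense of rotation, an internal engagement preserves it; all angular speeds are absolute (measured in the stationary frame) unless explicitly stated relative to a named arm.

class = fixed-axis compound train [6 meshes; 6 ratios multiply, 6 sense flips]
classification: fixed-axis compound train

fixed-axis compound train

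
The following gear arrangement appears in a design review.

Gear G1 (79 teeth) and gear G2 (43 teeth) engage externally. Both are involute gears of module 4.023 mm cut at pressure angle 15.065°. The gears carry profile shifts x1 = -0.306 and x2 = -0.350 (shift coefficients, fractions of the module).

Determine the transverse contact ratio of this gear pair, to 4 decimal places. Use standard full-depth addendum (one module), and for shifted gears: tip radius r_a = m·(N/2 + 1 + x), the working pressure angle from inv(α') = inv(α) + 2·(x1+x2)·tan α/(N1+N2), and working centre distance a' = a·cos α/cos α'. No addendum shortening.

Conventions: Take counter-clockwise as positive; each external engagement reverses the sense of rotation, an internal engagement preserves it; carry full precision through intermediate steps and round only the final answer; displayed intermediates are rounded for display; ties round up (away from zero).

2.4999

topology: single-mesh involute geometry — m = 4.023, 79T/43T pair
base radii: r_b1 = 153.447067, r_b2 = 83.521821
tip radii: r_a1 = 161.700462, r_a2 = 89.109450
inv(α') = inv(15.065°) + 2·(-0.306-0.350)·tan α/(79+43) = 0.00333699  ⇒  α' = 12.27250°
a' = a·cos α / cos α' = 245.4030·cos 15.065°/cos 12.27250° = 242.510811
action lengths: √(r_a1²−r_b1²) = 51.000364, √(r_a2²−r_b2²) = 31.058002
base pitch p_b = π·m·cos α = 12.204258
CR = (51.000364 + 31.058002 − 242.510811·sin 12.27250°)/12.204258 = 2.499943
contact ratio ≈ 2.4999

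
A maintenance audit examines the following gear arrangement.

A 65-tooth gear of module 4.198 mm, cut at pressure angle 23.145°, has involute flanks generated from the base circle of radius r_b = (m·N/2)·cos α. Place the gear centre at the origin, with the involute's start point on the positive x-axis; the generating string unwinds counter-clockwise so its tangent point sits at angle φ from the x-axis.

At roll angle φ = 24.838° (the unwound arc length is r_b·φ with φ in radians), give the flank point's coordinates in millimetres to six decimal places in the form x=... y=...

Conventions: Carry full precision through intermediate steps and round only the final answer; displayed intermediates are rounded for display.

single-mesh involute tooth geometry (65T wheel at module 4.198)
pitch radius r_p = m·N/2 = 4.198·65/2 = 136.435000
base radius r_b = r_p·cos α = 136.435000·cos 23.145° = 125.453766
roll angle φ = 24.838° = 0.43350488 rad
x = r_b·(cos φ + φ·sin φ) = 136.693742
y = r_b·(sin φ − φ·cos φ) = 3.343188

x=136.693742 y=3.343188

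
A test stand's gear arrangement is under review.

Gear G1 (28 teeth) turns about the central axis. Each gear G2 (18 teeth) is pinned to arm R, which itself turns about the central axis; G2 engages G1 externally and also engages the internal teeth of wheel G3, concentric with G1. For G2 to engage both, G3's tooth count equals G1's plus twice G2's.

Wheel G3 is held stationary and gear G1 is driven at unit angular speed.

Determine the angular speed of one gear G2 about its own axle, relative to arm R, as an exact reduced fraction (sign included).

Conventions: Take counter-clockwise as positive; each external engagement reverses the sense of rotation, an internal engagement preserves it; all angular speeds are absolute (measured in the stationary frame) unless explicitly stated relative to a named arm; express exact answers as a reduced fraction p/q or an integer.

recognized (axles ride arm R): planetary set, 28/18/64 teeth
ring teeth: 28 + 2·18 = 64
28(ω_sun−ω_arm) = −64(ω_ring−ω_arm),  ω_ring = 0, ω_sun = 1
28(1−ω_arm) = −64(0−ω_arm)  ⇒  92·ω_arm = 28  ⇒  ω_arm = 7/23
sun–planet mesh: 28·(1−7/23) = −18·(ω_p−ω_arm)  ⇒  ω_p−ω_arm = -224/207
exact speed ratio = -224/207

-224/207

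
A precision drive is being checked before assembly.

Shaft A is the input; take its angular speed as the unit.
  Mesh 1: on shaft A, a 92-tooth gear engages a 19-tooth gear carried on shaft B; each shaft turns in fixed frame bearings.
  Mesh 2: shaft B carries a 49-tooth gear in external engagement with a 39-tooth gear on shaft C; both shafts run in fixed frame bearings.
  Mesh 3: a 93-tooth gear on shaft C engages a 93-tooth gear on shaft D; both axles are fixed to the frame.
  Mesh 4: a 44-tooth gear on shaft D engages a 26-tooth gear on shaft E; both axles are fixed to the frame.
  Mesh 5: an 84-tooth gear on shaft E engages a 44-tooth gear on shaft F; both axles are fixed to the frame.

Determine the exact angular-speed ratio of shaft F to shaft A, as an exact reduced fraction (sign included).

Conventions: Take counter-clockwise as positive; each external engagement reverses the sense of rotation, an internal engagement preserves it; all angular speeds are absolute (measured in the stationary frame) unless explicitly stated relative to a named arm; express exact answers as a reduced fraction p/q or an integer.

-63112/3211

class = fixed-axis compound train [5 meshes; 5 ratios multiply, 5 sense flips]
mesh 1 [92T→19T]: running ratio 92/19, sense −
mesh 2 [49T→39T]: running ratio 4508/741, sense +
mesh 3 [93T→93T]: running ratio 4508/741, sense −
mesh 4 [44T→26T]: running ratio 99176/9633, sense +
mesh 5 [84T→44T]: running ratio 63112/3211, sense −
ω_out/ω_in = -63112/3211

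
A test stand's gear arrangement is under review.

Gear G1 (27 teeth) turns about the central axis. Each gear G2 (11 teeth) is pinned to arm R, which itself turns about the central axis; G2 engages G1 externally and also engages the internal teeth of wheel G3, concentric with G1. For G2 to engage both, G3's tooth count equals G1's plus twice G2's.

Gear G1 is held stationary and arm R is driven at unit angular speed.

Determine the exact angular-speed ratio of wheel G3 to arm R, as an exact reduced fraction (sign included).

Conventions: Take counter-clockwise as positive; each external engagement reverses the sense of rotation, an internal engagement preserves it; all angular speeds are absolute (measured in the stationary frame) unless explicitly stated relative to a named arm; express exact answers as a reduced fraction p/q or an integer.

76/49

recognized (axles ride arm R): planetary set, 27/11/49 teeth
ring teeth: 27 + 2·11 = 49
27(ω_sun−ω_arm) = −49(ω_ring−ω_arm),  ω_sun = 0, ω_arm = 1
ω_ring = 1 − (27/49)(0−1) = 76/49
ω_out/ω_in = 76/49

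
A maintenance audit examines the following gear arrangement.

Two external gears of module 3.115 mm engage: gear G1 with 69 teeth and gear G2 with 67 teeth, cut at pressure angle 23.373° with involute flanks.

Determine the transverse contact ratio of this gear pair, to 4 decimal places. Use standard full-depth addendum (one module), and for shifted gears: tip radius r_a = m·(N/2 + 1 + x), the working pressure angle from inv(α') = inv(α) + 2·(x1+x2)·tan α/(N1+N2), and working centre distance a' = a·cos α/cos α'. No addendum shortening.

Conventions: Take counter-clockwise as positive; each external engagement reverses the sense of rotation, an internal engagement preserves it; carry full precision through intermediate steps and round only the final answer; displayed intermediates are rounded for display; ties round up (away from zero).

1.6316

single-mesh involute tooth geometry (69T engaging 67T at module 3.115)
base radii: r_b1 = 98.648897, r_b2 = 95.789509
tip radii: r_a1 = 110.582500, r_a2 = 107.467500
no profile shift: α' = α, a' = a
action lengths: √(r_a1²−r_b1²) = 49.968835, √(r_a2²−r_b2²) = 48.719951
base pitch p_b = π·m·cos α = 8.983033
CR = (49.968835 + 48.719951 − 211.820000·sin 23.37300°)/8.983033 = 1.631580
contact ratio ≈ 1.6316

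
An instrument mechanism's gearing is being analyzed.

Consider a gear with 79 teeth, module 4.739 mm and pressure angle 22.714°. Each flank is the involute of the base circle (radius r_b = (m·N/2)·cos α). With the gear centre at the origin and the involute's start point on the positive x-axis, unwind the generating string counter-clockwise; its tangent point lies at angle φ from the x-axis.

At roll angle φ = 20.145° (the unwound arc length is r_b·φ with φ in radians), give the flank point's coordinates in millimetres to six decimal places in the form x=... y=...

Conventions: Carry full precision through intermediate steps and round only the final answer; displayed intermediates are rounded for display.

x=183.018035 y=2.470917

class = single-mesh tooth geometry [base-circle involute, m = 4.739, 79T]
pitch radius r_p = m·N/2 = 4.739·79/2 = 187.190500
base radius r_b = r_p·cos α = 187.190500·cos 22.714° = 172.672710
roll angle φ = 20.145° = 0.35159658 rad
x = r_b·(cos φ + φ·sin φ) = 183.018035
y = r_b·(sin φ − φ·cos φ) = 2.470917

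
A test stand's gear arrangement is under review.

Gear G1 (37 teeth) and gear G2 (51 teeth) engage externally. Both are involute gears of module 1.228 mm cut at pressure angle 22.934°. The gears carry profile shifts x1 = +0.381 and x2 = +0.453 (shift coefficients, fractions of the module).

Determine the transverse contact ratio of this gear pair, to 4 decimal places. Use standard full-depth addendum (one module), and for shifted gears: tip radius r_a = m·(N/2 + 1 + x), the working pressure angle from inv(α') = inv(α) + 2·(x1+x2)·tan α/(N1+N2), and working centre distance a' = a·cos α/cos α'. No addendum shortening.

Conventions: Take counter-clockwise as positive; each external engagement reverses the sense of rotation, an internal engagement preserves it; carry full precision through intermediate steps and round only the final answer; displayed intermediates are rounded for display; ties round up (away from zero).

1.5129

recognized (one external pair, fixed centres): single-mesh tooth geometry, m = 1.228, N1 = 37, N2 = 51
base radii: r_b1 = 20.922241, r_b2 = 28.838764
tip radii: r_a1 = 24.413868, r_a2 = 33.098284
inv(α') = inv(22.934°) + 2·(+0.381+0.453)·tan α/(37+51) = 0.03086217  ⇒  α' = 25.23123°
a' = a·cos α / cos α' = 54.0320·cos 22.934°/cos 25.23123° = 55.009162
action lengths: √(r_a1²−r_b1²) = 12.581606, √(r_a2²−r_b2²) = 16.242601
base pitch p_b = π·m·cos α = 3.552927
CR = (12.581606 + 16.242601 − 55.009162·sin 25.23123°)/3.552927 = 1.512927
contact ratio ≈ 1.5129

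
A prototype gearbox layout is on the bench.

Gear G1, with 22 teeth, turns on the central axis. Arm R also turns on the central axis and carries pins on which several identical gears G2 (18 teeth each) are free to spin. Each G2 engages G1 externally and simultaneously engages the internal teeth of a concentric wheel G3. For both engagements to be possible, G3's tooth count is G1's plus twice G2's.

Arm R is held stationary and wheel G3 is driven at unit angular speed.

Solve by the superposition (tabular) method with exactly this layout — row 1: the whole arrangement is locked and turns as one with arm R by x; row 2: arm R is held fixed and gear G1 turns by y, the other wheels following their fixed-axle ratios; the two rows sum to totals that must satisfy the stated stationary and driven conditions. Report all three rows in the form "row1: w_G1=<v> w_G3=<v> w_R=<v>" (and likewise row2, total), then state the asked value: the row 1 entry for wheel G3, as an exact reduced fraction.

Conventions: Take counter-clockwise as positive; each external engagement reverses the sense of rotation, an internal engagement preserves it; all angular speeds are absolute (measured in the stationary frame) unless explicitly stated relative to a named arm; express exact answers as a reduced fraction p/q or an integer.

row1: w_G1=0 w_G3=0 w_R=0
row2: w_G1=-29/11 w_G3=1 w_R=0
total: w_G1=-29/11 w_G3=1 w_R=0
asked value: 0

topology: planetary set — G1 22T / G2 18T / G3 58T, arm = carrier (Willis)
superposition row 1 [locked train]: every member turns x
superposition row 2 [arm held]: sun y, ring −(22/58)·y, arm 0
boundary: total ω_arm = x = 0 and total ω_ring = x − (22/58)·y = 1  ⇒  y = -29/11, x = 0
row 2 ring = −(22/58)·(-29/11) = 1
totals (row 1 + row 2): sun 0 + (-29/11) = -29/11, ring 0 + 1 = 1, arm 0 + 0 = 0
asked cell (row1, ring) = 0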